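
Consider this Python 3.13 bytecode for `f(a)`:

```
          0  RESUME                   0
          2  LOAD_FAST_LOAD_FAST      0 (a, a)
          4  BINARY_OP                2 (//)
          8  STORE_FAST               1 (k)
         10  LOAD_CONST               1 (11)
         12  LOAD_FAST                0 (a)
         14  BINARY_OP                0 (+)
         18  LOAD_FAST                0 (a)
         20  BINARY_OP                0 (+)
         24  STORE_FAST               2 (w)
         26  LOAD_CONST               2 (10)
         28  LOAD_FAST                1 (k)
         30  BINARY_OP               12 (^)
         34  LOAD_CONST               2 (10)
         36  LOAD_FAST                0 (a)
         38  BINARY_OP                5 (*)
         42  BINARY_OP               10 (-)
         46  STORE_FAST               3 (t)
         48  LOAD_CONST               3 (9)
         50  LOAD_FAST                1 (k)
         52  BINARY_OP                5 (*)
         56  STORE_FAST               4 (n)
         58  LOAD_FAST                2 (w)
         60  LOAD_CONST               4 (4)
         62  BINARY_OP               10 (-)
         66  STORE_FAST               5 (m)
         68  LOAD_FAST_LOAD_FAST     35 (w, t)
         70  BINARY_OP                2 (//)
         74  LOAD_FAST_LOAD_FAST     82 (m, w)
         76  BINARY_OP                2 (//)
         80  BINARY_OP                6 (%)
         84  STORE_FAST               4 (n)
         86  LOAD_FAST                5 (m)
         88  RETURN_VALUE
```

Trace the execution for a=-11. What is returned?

LOAD_FAST_LOAD_FAST a,a → push -11,-11. Stack: [-11, -11]
BINARY_OP // → -11 // -11 = 1. Stack: [1]
STORE_FAST k → k=1. Stack: []
LOAD_CONST → push 11. Stack: [11]
LOAD_FAST a → push -11. Stack: [11, -11]
BINARY_OP + → 11 + -11 = 0. Stack: [0]
LOAD_FAST a → push -11. Stack: [0, -11]
BINARY_OP + → 0 + -11 = -11. Stack: [-11]
STORE_FAST w → w=-11. Stack: []
LOAD_CONST → push 10. Stack: [10]
LOAD_FAST k → push 1. Stack: [10, 1]
BINARY_OP ^ → 10 ^ 1 = 11. Stack: [11]
LOAD_CONST → push 10. Stack: [11, 10]
LOAD_FAST a → push -11. Stack: [11, 10, -11]
BINARY_OP * → 10 * -11 = -110. Stack: [11, -110]
BINARY_OP - → 11 - -110 = 121. Stack: [121]
STORE_FAST t → t=121. Stack: []
LOAD_CONST → push 9. Stack: [9]
LOAD_FAST k → push 1. Stack: [9, 1]
BINARY_OP * → 9 * 1 = 9. Stack: [9]
STORE_FAST n → n=9. Stack: []
LOAD_FAST w → push -11. Stack: [-11]
LOAD_CONST → push 4. Stack: [-11, 4]
BINARY_OP - → -11 - 4 = -15. Stack: [-15]
STORE_FAST m → m=-15. Stack: []
LOAD_FAST_LOAD_FAST w,t → push -11,121. Stack: [-11, 121]
BINARY_OP // → -11 // 121 = -1. Stack: [-1]
LOAD_FAST_LOAD_FAST m,w → push -15,-11. Stack: [-1, -15, -11]
BINARY_OP // → -15 // -11 = 1. Stack: [-1, 1]
BINARY_OP % → -1 % 1 = 0. Stack: [0]
STORE_FAST n → n=0. Stack: []
LOAD_FAST m → push -15. Stack: [-15]
RETURN_VALUE → return -15.

-15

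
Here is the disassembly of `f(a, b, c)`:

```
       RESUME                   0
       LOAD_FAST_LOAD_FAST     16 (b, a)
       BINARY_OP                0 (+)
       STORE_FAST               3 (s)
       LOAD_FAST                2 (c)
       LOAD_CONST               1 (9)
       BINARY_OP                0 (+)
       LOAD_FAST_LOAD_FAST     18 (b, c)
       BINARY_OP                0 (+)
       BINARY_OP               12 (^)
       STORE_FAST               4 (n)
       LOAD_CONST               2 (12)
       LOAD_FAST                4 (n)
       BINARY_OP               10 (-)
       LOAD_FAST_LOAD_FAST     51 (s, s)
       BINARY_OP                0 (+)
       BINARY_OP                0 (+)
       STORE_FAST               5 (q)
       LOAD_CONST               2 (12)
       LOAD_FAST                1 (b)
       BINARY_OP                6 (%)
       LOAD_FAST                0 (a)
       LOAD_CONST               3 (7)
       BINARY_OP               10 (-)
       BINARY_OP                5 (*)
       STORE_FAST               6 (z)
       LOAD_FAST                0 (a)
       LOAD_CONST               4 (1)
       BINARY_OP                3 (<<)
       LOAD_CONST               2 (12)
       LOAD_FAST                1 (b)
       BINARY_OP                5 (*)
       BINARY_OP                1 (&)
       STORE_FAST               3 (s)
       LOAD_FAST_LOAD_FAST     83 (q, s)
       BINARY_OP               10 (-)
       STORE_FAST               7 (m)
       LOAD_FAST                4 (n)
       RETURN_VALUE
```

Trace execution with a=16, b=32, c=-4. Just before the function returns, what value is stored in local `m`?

LOAD_FAST_LOAD_FAST b,a → push 32,16. Stack: [32, 16]
BINARY_OP + → 32 + 16 = 48. Stack: [48]
STORE_FAST s → s=48. Stack: []
LOAD_FAST c → push -4. Stack: [-4]
LOAD_CONST → push 9. Stack: [-4, 9]
BINARY_OP + → -4 + 9 = 5. Stack: [5]
LOAD_FAST_LOAD_FAST b,c → push 32,-4. Stack: [5, 32, -4]
BINARY_OP + → 32 + -4 = 28. Stack: [5, 28]
BINARY_OP ^ → 5 ^ 28 = 25. Stack: [25]
STORE_FAST n → n=25. Stack: []
LOAD_CONST → push 12. Stack: [12]
LOAD_FAST n → push 25. Stack: [12, 25]
BINARY_OP - → 12 - 25 = -13. Stack: [-13]
LOAD_FAST_LOAD_FAST s,s → push 48,48. Stack: [-13, 48, 48]
BINARY_OP + → 48 + 48 = 96. Stack: [-13, 96]
BINARY_OP + → -13 + 96 = 83. Stack: [83]
STORE_FAST q → q=83. Stack: []
LOAD_CONST → push 12. Stack: [12]
LOAD_FAST b → push 32. Stack: [12, 32]
BINARY_OP % → 12 % 32 = 12. Stack: [12]
LOAD_FAST a → push 16. Stack: [12, 16]
LOAD_CONST → push 7. Stack: [12, 16, 7]
BINARY_OP - → 16 - 7 = 9. Stack: [12, 9]
BINARY_OP * → 12 * 9 = 108. Stack: [108]
STORE_FAST z → z=108. Stack: []
LOAD_FAST a → push 16. Stack: [16]
LOAD_CONST → push 1. Stack: [16, 1]
BINARY_OP << → 16 << 1 = 32. Stack: [32]
LOAD_CONST → push 12. Stack: [32, 12]
LOAD_FAST b → push 32. Stack: [32, 12, 32]
BINARY_OP * → 12 * 32 = 384. Stack: [32, 384]
BINARY_OP & → 32 & 384 = 0. Stack: [0]
STORE_FAST s → s=0. Stack: []
LOAD_FAST_LOAD_FAST q,s → push 83,0. Stack: [83, 0]
BINARY_OP - → 83 - 0 = 83. Stack: [83]
STORE_FAST m → m=83. Stack: []
LOAD_FAST n → push 25. Stack: [25]
RETURN_VALUE → return 25.

83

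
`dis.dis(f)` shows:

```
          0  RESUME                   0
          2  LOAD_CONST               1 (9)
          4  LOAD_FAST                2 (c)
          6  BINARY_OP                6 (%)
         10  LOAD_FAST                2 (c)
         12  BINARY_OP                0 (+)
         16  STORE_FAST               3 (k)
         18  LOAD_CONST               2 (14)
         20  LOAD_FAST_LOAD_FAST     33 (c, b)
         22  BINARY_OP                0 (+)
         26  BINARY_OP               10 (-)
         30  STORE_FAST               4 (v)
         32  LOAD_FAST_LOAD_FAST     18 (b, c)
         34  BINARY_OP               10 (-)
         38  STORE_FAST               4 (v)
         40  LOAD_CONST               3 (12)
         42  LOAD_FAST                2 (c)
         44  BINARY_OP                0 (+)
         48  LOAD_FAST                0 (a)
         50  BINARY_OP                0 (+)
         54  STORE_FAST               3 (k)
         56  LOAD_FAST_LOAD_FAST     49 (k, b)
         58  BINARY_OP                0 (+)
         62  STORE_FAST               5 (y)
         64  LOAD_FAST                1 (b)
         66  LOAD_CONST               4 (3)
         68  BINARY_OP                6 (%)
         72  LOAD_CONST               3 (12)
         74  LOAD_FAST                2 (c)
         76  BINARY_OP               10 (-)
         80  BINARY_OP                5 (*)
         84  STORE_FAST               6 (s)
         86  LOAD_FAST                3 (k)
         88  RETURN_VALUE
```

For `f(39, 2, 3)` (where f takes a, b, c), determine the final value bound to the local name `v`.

LOAD_CONST → push 9. Stack: [9]
LOAD_FAST c → push 3. Stack: [9, 3]
BINARY_OP % → 9 % 3 = 0. Stack: [0]
LOAD_FAST c → push 3. Stack: [0, 3]
BINARY_OP + → 0 + 3 = 3. Stack: [3]
STORE_FAST k → k=3. Stack: []
LOAD_CONST → push 14. Stack: [14]
LOAD_FAST_LOAD_FAST c,b → push 3,2. Stack: [14, 3, 2]
BINARY_OP + → 3 + 2 = 5. Stack: [14, 5]
BINARY_OP - → 14 - 5 = 9. Stack: [9]
STORE_FAST v → v=9. Stack: []
LOAD_FAST_LOAD_FAST b,c → push 2,3. Stack: [2, 3]
BINARY_OP - → 2 - 3 = -1. Stack: [-1]
STORE_FAST v → v=-1. Stack: []
LOAD_CONST → push 12. Stack: [12]
LOAD_FAST c → push 3. Stack: [12, 3]
BINARY_OP + → 12 + 3 = 15. Stack: [15]
LOAD_FAST a → push 39. Stack: [15, 39]
BINARY_OP + → 15 + 39 = 54. Stack: [54]
STORE_FAST k → k=54. Stack: []
LOAD_FAST_LOAD_FAST k,b → push 54,2. Stack: [54, 2]
BINARY_OP + → 54 + 2 = 56. Stack: [56]
STORE_FAST y → y=56. Stack: []
LOAD_FAST b → push 2. Stack: [2]
LOAD_CONST → push 3. Stack: [2, 3]
BINARY_OP % → 2 % 3 = 2. Stack: [2]
LOAD_CONST → push 12. Stack: [2, 12]
LOAD_FAST c → push 3. Stack: [2, 12, 3]
BINARY_OP - → 12 - 3 = 9. Stack: [2, 9]
BINARY_OP * → 2 * 9 = 18. Stack: [18]
STORE_FAST s → s=18. Stack: []
LOAD_FAST k → push 54. Stack: [54]
RETURN_VALUE → return 54.

-1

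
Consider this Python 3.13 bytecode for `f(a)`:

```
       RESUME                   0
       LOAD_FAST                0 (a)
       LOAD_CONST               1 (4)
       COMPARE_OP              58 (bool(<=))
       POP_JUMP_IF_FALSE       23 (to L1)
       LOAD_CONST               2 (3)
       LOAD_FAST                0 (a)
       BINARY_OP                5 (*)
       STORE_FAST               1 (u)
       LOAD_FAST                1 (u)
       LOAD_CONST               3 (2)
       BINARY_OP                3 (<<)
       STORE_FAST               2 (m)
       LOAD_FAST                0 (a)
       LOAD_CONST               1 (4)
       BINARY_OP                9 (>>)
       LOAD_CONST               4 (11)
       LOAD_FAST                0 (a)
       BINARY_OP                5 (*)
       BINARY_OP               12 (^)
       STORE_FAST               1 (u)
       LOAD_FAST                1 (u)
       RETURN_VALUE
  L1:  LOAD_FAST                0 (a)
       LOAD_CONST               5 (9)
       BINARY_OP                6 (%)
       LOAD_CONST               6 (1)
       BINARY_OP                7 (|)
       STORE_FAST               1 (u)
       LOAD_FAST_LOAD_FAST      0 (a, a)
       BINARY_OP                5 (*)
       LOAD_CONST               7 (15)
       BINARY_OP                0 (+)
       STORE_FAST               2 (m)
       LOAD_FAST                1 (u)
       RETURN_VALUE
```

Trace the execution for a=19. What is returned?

1

LOAD_FAST a → push 19. Stack: [19]
LOAD_CONST → push 4. Stack: [19, 4]
COMPARE_OP bool(<=) → 19 vs 4 = False. Stack: [False]
POP_JUMP_IF_FALSE → pop False; jump. Stack: []
LOAD_FAST a → push 19. Stack: [19]
LOAD_CONST → push 9. Stack: [19, 9]
BINARY_OP % → 19 % 9 = 1. Stack: [1]
LOAD_CONST → push 1. Stack: [1, 1]
BINARY_OP | → 1 | 1 = 1. Stack: [1]
STORE_FAST u → u=1. Stack: []
LOAD_FAST_LOAD_FAST a,a → push 19,19. Stack: [19, 19]
BINARY_OP * → 19 * 19 = 361. Stack: [361]
LOAD_CONST → push 15. Stack: [361, 15]
BINARY_OP + → 361 + 15 = 376. Stack: [376]
STORE_FAST m → m=376. Stack: []
LOAD_FAST u → push 1. Stack: [1]
RETURN_VALUE → return 1.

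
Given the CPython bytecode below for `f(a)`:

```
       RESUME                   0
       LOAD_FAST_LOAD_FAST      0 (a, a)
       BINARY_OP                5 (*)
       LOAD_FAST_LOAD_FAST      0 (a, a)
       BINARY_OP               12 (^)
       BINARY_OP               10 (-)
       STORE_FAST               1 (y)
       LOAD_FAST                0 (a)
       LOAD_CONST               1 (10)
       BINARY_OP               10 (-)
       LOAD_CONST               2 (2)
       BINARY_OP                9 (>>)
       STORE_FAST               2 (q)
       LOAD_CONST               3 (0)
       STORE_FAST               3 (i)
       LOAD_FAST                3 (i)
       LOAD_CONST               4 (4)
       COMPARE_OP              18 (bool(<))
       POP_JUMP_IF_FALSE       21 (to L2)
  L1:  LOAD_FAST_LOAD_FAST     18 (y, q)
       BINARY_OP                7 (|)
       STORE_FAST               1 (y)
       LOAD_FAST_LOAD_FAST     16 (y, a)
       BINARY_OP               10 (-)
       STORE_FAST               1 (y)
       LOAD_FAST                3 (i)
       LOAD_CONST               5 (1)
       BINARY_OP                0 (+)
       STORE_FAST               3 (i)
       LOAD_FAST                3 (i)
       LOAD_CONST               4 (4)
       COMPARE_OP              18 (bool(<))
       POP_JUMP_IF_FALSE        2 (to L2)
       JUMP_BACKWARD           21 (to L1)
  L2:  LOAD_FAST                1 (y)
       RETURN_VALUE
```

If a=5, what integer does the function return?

LOAD_FAST_LOAD_FAST a,a → push 5,5
BINARY_OP * → 5 * 5 = 25
LOAD_FAST_LOAD_FAST a,a → push 5,5
BINARY_OP ^ → 5 ^ 5 = 0
BINARY_OP - → 25 - 0 = 25
STORE_FAST y → y=25
LOAD_FAST a → push 5
LOAD_CONST → push 10
BINARY_OP - → 5 - 10 = -5
LOAD_CONST → push 2
BINARY_OP >> → -5 >> 2 = -2
STORE_FAST q → q=-2
LOAD_CONST → push 0
STORE_FAST i → i=0
LOAD_FAST i → push 0
LOAD_CONST → push 4
COMPARE_OP bool(<) → 0 vs 4 = True
POP_JUMP_IF_FALSE → pop True; no jump
LOAD_FAST_LOAD_FAST y,q → push 25,-2
BINARY_OP | → 25 | -2 = -1
STORE_FAST y → y=-1
LOAD_FAST_LOAD_FAST y,a → push -1,5
BINARY_OP - → -1 - 5 = -6
STORE_FAST y → y=-6
LOAD_FAST i → push 0
LOAD_CONST → push 1
BINARY_OP + → 0 + 1 = 1
STORE_FAST i → i=1
LOAD_FAST i → push 1
LOAD_CONST → push 4
COMPARE_OP bool(<) → 1 vs 4 = True
POP_JUMP_IF_FALSE → pop True; no jump
LOAD_FAST_LOAD_FAST y,q → push -6,-2
BINARY_OP | → -6 | -2 = -2
STORE_FAST y → y=-2
LOAD_FAST_LOAD_FAST y,a → push -2,5
BINARY_OP - → -2 - 5 = -7
STORE_FAST y → y=-7
LOAD_FAST i → push 1
LOAD_CONST → push 1
BINARY_OP + → 1 + 1 = 2
STORE_FAST i → i=2
LOAD_FAST i → push 2
LOAD_CONST → push 4
COMPARE_OP bool(<) → 2 vs 4 = True
POP_JUMP_IF_FALSE → pop True; no jump
LOAD_FAST_LOAD_FAST y,q → push -7,-2
BINARY_OP | → -7 | -2 = -1
STORE_FAST y → y=-1
LOAD_FAST_LOAD_FAST y,a → push -1,5
BINARY_OP - → -1 - 5 = -6
STORE_FAST y → y=-6
LOAD_FAST i → push 2
LOAD_CONST → push 1
BINARY_OP + → 2 + 1 = 3
STORE_FAST i → i=3
LOAD_FAST i → push 3
LOAD_CONST → push 4
COMPARE_OP bool(<) → 3 vs 4 = True
POP_JUMP_IF_FALSE → pop True; no jump
LOAD_FAST_LOAD_FAST y,q → push -6,-2
BINARY_OP | → -6 | -2 = -2
STORE_FAST y → y=-2
LOAD_FAST_LOAD_FAST y,a → push -2,5
BINARY_OP - → -2 - 5 = -7
STORE_FAST y → y=-7
LOAD_FAST i → push 3
LOAD_CONST → push 1
BINARY_OP + → 3 + 1 = 4
STORE_FAST i → i=4
LOAD_FAST i → push 4
LOAD_CONST → push 4
COMPARE_OP bool(<) → 4 vs 4 = False
POP_JUMP_IF_FALSE → pop False; jump
LOAD_FAST y → push -7
RETURN_VALUE → return -7.

-7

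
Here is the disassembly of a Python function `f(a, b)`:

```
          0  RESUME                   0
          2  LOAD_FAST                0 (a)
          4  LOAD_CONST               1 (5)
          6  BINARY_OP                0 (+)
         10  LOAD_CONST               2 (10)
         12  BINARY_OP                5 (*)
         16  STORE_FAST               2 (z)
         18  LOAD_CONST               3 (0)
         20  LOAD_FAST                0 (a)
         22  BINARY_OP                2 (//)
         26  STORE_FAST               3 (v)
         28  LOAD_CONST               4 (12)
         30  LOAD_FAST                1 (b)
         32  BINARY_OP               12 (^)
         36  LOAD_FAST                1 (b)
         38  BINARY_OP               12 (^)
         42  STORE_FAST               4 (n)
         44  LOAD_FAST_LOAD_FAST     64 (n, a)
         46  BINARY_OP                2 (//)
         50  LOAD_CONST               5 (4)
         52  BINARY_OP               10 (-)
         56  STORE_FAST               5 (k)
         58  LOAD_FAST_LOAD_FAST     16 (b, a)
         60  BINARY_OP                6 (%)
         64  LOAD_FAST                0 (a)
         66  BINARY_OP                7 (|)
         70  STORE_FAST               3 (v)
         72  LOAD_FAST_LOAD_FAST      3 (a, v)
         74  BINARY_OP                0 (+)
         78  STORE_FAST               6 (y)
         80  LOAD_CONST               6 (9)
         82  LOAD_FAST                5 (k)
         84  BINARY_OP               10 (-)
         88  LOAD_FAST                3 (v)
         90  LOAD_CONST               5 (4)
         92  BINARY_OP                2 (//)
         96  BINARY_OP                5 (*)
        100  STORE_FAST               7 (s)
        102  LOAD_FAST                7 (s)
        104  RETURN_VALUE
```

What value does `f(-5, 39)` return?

-16

LOAD_FAST a → push -5. Stack: [-5]
LOAD_CONST → push 5. Stack: [-5, 5]
BINARY_OP + → -5 + 5 = 0. Stack: [0]
LOAD_CONST → push 10. Stack: [0, 10]
BINARY_OP * → 0 * 10 = 0. Stack: [0]
STORE_FAST z → z=0. Stack: []
LOAD_CONST → push 0. Stack: [0]
LOAD_FAST a → push -5. Stack: [0, -5]
BINARY_OP // → 0 // -5 = 0. Stack: [0]
STORE_FAST v → v=0. Stack: []
LOAD_CONST → push 12. Stack: [12]
LOAD_FAST b → push 39. Stack: [12, 39]
BINARY_OP ^ → 12 ^ 39 = 43. Stack: [43]
LOAD_FAST b → push 39. Stack: [43, 39]
BINARY_OP ^ → 43 ^ 39 = 12. Stack: [12]
STORE_FAST n → n=12. Stack: []
LOAD_FAST_LOAD_FAST n,a → push 12,-5. Stack: [12, -5]
BINARY_OP // → 12 // -5 = -3. Stack: [-3]
LOAD_CONST → push 4. Stack: [-3, 4]
BINARY_OP - → -3 - 4 = -7. Stack: [-7]
STORE_FAST k → k=-7. Stack: []
LOAD_FAST_LOAD_FAST b,a → push 39,-5. Stack: [39, -5]
BINARY_OP % → 39 % -5 = -1. Stack: [-1]
LOAD_FAST a → push -5. Stack: [-1, -5]
BINARY_OP | → -1 | -5 = -1. Stack: [-1]
STORE_FAST v → v=-1. Stack: []
LOAD_FAST_LOAD_FAST a,v → push -5,-1. Stack: [-5, -1]
BINARY_OP + → -5 + -1 = -6. Stack: [-6]
STORE_FAST y → y=-6. Stack: []
LOAD_CONST → push 9. Stack: [9]
LOAD_FAST k → push -7. Stack: [9, -7]
BINARY_OP - → 9 - -7 = 16. Stack: [16]
LOAD_FAST v → push -1. Stack: [16, -1]
LOAD_CONST → push 4. Stack: [16, -1, 4]
BINARY_OP // → -1 // 4 = -1. Stack: [16, -1]
BINARY_OP * → 16 * -1 = -16. Stack: [-16]
STORE_FAST s → s=-16. Stack: []
LOAD_FAST s → push -16. Stack: [-16]
RETURN_VALUE → return -16.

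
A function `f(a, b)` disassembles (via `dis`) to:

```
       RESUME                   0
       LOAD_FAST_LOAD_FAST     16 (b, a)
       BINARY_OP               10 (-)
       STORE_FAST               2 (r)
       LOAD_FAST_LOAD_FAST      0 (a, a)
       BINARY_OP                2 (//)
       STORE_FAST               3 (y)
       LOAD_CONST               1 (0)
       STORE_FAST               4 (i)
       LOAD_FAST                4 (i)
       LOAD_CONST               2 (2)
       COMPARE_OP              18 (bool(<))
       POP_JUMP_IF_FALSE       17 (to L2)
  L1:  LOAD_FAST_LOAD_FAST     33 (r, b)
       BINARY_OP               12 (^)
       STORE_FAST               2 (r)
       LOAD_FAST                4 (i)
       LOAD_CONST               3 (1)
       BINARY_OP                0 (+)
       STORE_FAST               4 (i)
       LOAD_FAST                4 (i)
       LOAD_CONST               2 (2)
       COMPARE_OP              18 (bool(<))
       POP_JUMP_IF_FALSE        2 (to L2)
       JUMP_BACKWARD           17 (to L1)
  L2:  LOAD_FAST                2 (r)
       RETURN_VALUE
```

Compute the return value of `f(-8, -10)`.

-2

LOAD_FAST_LOAD_FAST b,a → push -10,-8. Stack: [-10, -8]
BINARY_OP - → -10 - -8 = -2. Stack: [-2]
STORE_FAST r → r=-2. Stack: []
LOAD_FAST_LOAD_FAST a,a → push -8,-8. Stack: [-8, -8]
BINARY_OP // → -8 // -8 = 1. Stack: [1]
STORE_FAST y → y=1. Stack: []
LOAD_CONST → push 0. Stack: [0]
STORE_FAST i → i=0. Stack: []
LOAD_FAST i → push 0. Stack: [0]
LOAD_CONST → push 2. Stack: [0, 2]
COMPARE_OP bool(<) → 0 vs 2 = True. Stack: [True]
POP_JUMP_IF_FALSE → pop True; no jump. Stack: []
LOAD_FAST_LOAD_FAST r,b → push -2,-10. Stack: [-2, -10]
BINARY_OP ^ → -2 ^ -10 = 8. Stack: [8]
STORE_FAST r → r=8. Stack: []
LOAD_FAST i → push 0. Stack: [0]
LOAD_CONST → push 1. Stack: [0, 1]
BINARY_OP + → 0 + 1 = 1. Stack: [1]
STORE_FAST i → i=1. Stack: []
LOAD_FAST i → push 1. Stack: [1]
LOAD_CONST → push 2. Stack: [1, 2]
COMPARE_OP bool(<) → 1 vs 2 = True. Stack: [True]
POP_JUMP_IF_FALSE → pop True; no jump. Stack: []
LOAD_FAST_LOAD_FAST r,b → push 8,-10. Stack: [8, -10]
BINARY_OP ^ → 8 ^ -10 = -2. Stack: [-2]
STORE_FAST r → r=-2. Stack: []
LOAD_FAST i → push 1. Stack: [1]
LOAD_CONST → push 1. Stack: [1, 1]
BINARY_OP + → 1 + 1 = 2. Stack: [2]
STORE_FAST i → i=2. Stack: []
LOAD_FAST i → push 2. Stack: [2]
LOAD_CONST → push 2. Stack: [2, 2]
COMPARE_OP bool(<) → 2 vs 2 = False. Stack: [False]
POP_JUMP_IF_FALSE → pop False; jump. Stack: []
LOAD_FAST r → push -2. Stack: [-2]
RETURN_VALUE → return -2.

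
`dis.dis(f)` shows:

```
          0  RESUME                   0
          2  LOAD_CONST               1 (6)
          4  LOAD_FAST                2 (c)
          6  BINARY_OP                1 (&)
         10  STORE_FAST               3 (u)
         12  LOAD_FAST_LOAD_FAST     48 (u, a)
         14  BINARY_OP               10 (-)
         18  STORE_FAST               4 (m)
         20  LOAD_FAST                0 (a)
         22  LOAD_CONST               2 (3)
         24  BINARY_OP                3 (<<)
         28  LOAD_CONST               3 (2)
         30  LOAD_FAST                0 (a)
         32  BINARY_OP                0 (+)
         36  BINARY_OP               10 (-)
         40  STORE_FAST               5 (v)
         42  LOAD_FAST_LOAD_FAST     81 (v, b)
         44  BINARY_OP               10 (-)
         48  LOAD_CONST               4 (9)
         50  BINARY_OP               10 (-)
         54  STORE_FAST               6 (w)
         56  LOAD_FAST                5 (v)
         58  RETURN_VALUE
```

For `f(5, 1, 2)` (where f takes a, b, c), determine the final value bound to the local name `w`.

LOAD_CONST → push 6. Stack: [6]
LOAD_FAST c → push 2. Stack: [6, 2]
BINARY_OP & → 6 & 2 = 2. Stack: [2]
STORE_FAST u → u=2. Stack: []
LOAD_FAST_LOAD_FAST u,a → push 2,5. Stack: [2, 5]
BINARY_OP - → 2 - 5 = -3. Stack: [-3]
STORE_FAST m → m=-3. Stack: []
LOAD_FAST a → push 5. Stack: [5]
LOAD_CONST → push 3. Stack: [5, 3]
BINARY_OP << → 5 << 3 = 40. Stack: [40]
LOAD_CONST → push 2. Stack: [40, 2]
LOAD_FAST a → push 5. Stack: [40, 2, 5]
BINARY_OP + → 2 + 5 = 7. Stack: [40, 7]
BINARY_OP - → 40 - 7 = 33. Stack: [33]
STORE_FAST v → v=33. Stack: []
LOAD_FAST_LOAD_FAST v,b → push 33,1. Stack: [33, 1]
BINARY_OP - → 33 - 1 = 32. Stack: [32]
LOAD_CONST → push 9. Stack: [32, 9]
BINARY_OP - → 32 - 9 = 23. Stack: [23]
STORE_FAST w → w=23. Stack: []
LOAD_FAST v → push 33. Stack: [33]
RETURN_VALUE → return 33.

23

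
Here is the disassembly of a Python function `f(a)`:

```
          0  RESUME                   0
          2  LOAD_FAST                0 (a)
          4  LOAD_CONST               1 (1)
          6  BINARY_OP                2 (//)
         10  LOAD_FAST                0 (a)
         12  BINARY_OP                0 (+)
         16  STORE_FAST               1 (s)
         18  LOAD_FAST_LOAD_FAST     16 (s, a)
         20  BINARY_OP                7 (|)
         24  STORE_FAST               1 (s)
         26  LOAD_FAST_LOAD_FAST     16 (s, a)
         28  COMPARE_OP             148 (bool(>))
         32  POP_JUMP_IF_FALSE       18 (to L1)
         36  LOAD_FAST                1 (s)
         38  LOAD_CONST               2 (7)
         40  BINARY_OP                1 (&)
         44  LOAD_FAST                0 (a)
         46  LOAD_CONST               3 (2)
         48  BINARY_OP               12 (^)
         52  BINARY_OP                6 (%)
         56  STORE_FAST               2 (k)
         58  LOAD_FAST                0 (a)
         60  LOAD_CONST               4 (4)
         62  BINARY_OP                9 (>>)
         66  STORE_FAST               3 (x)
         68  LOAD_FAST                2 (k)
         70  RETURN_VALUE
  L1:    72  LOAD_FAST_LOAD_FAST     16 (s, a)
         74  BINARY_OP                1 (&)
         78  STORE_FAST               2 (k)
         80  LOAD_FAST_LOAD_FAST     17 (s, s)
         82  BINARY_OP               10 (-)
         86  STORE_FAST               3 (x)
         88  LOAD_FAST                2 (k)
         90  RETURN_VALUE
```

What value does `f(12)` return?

LOAD_FAST a → push 12. Stack: [12]
LOAD_CONST → push 1. Stack: [12, 1]
BINARY_OP // → 12 // 1 = 12. Stack: [12]
LOAD_FAST a → push 12. Stack: [12, 12]
BINARY_OP + → 12 + 12 = 24. Stack: [24]
STORE_FAST s → s=24. Stack: []
LOAD_FAST_LOAD_FAST s,a → push 24,12. Stack: [24, 12]
BINARY_OP | → 24 | 12 = 28. Stack: [28]
STORE_FAST s → s=28. Stack: []
LOAD_FAST_LOAD_FAST s,a → push 28,12. Stack: [28, 12]
COMPARE_OP bool(>) → 28 vs 12 = True. Stack: [True]
POP_JUMP_IF_FALSE → pop True; no jump. Stack: []
LOAD_FAST s → push 28. Stack: [28]
LOAD_CONST → push 7. Stack: [28, 7]
BINARY_OP & → 28 & 7 = 4. Stack: [4]
LOAD_FAST a → push 12. Stack: [4, 12]
LOAD_CONST → push 2. Stack: [4, 12, 2]
BINARY_OP ^ → 12 ^ 2 = 14. Stack: [4, 14]
BINARY_OP % → 4 % 14 = 4. Stack: [4]
STORE_FAST k → k=4. Stack: []
LOAD_FAST a → push 12. Stack: [12]
LOAD_CONST → push 4. Stack: [12, 4]
BINARY_OP >> → 12 >> 4 = 0. Stack: [0]
STORE_FAST x → x=0. Stack: []
LOAD_FAST k → push 4. Stack: [4]
RETURN_VALUE → return 4.

4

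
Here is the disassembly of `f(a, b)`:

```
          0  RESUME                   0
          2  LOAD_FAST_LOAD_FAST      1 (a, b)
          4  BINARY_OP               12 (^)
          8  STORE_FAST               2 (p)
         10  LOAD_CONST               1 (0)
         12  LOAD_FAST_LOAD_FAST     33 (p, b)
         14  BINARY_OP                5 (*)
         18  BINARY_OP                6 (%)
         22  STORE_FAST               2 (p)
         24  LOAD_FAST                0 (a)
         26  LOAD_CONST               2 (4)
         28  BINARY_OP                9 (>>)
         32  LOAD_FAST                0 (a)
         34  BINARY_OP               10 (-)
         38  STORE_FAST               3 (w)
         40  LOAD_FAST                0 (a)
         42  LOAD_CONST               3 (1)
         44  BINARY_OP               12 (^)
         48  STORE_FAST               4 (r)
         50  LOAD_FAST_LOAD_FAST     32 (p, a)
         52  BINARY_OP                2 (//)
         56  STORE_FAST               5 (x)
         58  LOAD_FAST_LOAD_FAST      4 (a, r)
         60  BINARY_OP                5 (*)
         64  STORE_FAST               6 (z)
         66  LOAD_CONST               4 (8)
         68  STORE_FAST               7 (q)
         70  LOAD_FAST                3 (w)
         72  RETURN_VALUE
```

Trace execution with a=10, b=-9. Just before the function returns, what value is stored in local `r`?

LOAD_FAST_LOAD_FAST a,b → push 10,-9. Stack: [10, -9]
BINARY_OP ^ → 10 ^ -9 = -3. Stack: [-3]
STORE_FAST p → p=-3. Stack: []
LOAD_CONST → push 0. Stack: [0]
LOAD_FAST_LOAD_FAST p,b → push -3,-9. Stack: [0, -3, -9]
BINARY_OP * → -3 * -9 = 27. Stack: [0, 27]
BINARY_OP % → 0 % 27 = 0. Stack: [0]
STORE_FAST p → p=0. Stack: []
LOAD_FAST a → push 10. Stack: [10]
LOAD_CONST → push 4. Stack: [10, 4]
BINARY_OP >> → 10 >> 4 = 0. Stack: [0]
LOAD_FAST a → push 10. Stack: [0, 10]
BINARY_OP - → 0 - 10 = -10. Stack: [-10]
STORE_FAST w → w=-10. Stack: []
LOAD_FAST a → push 10. Stack: [10]
LOAD_CONST → push 1. Stack: [10, 1]
BINARY_OP ^ → 10 ^ 1 = 11. Stack: [11]
STORE_FAST r → r=11. Stack: []
LOAD_FAST_LOAD_FAST p,a → push 0,10. Stack: [0, 10]
BINARY_OP // → 0 // 10 = 0. Stack: [0]
STORE_FAST x → x=0. Stack: []
LOAD_FAST_LOAD_FAST a,r → push 10,11. Stack: [10, 11]
BINARY_OP * → 10 * 11 = 110. Stack: [110]
STORE_FAST z → z=110. Stack: []
LOAD_CONST → push 8. Stack: [8]
STORE_FAST q → q=8. Stack: []
LOAD_FAST w → push -10. Stack: [-10]
RETURN_VALUE → return -10.

11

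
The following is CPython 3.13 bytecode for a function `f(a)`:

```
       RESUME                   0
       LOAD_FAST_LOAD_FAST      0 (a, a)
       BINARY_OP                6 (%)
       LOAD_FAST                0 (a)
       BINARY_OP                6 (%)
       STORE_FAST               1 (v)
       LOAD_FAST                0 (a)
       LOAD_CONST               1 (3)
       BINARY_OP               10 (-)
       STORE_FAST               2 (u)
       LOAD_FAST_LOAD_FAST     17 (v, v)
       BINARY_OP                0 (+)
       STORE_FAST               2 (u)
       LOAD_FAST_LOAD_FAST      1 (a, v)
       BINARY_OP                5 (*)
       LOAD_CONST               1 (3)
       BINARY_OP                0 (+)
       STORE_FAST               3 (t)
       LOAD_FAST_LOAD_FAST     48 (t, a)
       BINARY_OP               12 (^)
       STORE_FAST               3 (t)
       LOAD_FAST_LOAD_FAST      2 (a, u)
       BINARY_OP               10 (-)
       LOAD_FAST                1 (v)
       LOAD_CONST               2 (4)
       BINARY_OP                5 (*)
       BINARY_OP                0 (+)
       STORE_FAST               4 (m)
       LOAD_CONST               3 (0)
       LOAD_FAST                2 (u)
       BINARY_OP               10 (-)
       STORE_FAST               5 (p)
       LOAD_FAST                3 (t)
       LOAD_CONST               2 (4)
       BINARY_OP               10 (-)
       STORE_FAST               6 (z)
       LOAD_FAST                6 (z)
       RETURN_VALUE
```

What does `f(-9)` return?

LOAD_FAST_LOAD_FAST a,a → push -9,-9. Stack: [-9, -9]
BINARY_OP % → -9 % -9 = 0. Stack: [0]
LOAD_FAST a → push -9. Stack: [0, -9]
BINARY_OP % → 0 % -9 = 0. Stack: [0]
STORE_FAST v → v=0. Stack: []
LOAD_FAST a → push -9. Stack: [-9]
LOAD_CONST → push 3. Stack: [-9, 3]
BINARY_OP - → -9 - 3 = -12. Stack: [-12]
STORE_FAST u → u=-12. Stack: []
LOAD_FAST_LOAD_FAST v,v → push 0,0. Stack: [0, 0]
BINARY_OP + → 0 + 0 = 0. Stack: [0]
STORE_FAST u → u=0. Stack: []
LOAD_FAST_LOAD_FAST a,v → push -9,0. Stack: [-9, 0]
BINARY_OP * → -9 * 0 = 0. Stack: [0]
LOAD_CONST → push 3. Stack: [0, 3]
BINARY_OP + → 0 + 3 = 3. Stack: [3]
STORE_FAST t → t=3. Stack: []
LOAD_FAST_LOAD_FAST t,a → push 3,-9. Stack: [3, -9]
BINARY_OP ^ → 3 ^ -9 = -12. Stack: [-12]
STORE_FAST t → t=-12. Stack: []
LOAD_FAST_LOAD_FAST a,u → push -9,0. Stack: [-9, 0]
BINARY_OP - → -9 - 0 = -9. Stack: [-9]
LOAD_FAST v → push 0. Stack: [-9, 0]
LOAD_CONST → push 4. Stack: [-9, 0, 4]
BINARY_OP * → 0 * 4 = 0. Stack: [-9, 0]
BINARY_OP + → -9 + 0 = -9. Stack: [-9]
STORE_FAST m → m=-9. Stack: []
LOAD_CONST → push 0. Stack: [0]
LOAD_FAST u → push 0. Stack: [0, 0]
BINARY_OP - → 0 - 0 = 0. Stack: [0]
STORE_FAST p → p=0. Stack: []
LOAD_FAST t → push -12. Stack: [-12]
LOAD_CONST → push 4. Stack: [-12, 4]
BINARY_OP - → -12 - 4 = -16. Stack: [-16]
STORE_FAST z → z=-16. Stack: []
LOAD_FAST z → push -16. Stack: [-16]
RETURN_VALUE → return -16.

-16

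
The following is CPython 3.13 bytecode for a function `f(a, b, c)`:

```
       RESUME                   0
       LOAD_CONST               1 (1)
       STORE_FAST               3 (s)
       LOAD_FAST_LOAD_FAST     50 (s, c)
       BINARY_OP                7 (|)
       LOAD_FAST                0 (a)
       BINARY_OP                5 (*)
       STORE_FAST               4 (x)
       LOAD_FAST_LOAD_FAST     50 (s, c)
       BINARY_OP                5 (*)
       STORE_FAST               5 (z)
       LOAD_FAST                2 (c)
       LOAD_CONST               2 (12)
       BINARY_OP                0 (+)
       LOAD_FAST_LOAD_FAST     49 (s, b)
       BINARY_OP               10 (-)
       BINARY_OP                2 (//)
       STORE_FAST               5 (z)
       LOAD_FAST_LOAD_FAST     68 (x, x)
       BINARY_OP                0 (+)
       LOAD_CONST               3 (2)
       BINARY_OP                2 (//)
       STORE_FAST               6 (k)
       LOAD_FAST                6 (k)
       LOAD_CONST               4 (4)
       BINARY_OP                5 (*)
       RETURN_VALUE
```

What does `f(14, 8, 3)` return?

168

LOAD_CONST → push 1. Stack: [1]
STORE_FAST s → s=1. Stack: []
LOAD_FAST_LOAD_FAST s,c → push 1,3. Stack: [1, 3]
BINARY_OP | → 1 | 3 = 3. Stack: [3]
LOAD_FAST a → push 14. Stack: [3, 14]
BINARY_OP * → 3 * 14 = 42. Stack: [42]
STORE_FAST x → x=42. Stack: []
LOAD_FAST_LOAD_FAST s,c → push 1,3. Stack: [1, 3]
BINARY_OP * → 1 * 3 = 3. Stack: [3]
STORE_FAST z → z=3. Stack: []
LOAD_FAST c → push 3. Stack: [3]
LOAD_CONST → push 12. Stack: [3, 12]
BINARY_OP + → 3 + 12 = 15. Stack: [15]
LOAD_FAST_LOAD_FAST s,b → push 1,8. Stack: [15, 1, 8]
BINARY_OP - → 1 - 8 = -7. Stack: [15, -7]
BINARY_OP // → 15 // -7 = -3. Stack: [-3]
STORE_FAST z → z=-3. Stack: []
LOAD_FAST_LOAD_FAST x,x → push 42,42. Stack: [42, 42]
BINARY_OP + → 42 + 42 = 84. Stack: [84]
LOAD_CONST → push 2. Stack: [84, 2]
BINARY_OP // → 84 // 2 = 42. Stack: [42]
STORE_FAST k → k=42. Stack: []
LOAD_FAST k → push 42. Stack: [42]
LOAD_CONST → push 4. Stack: [42, 4]
BINARY_OP * → 42 * 4 = 168. Stack: [168]
RETURN_VALUE → return 168.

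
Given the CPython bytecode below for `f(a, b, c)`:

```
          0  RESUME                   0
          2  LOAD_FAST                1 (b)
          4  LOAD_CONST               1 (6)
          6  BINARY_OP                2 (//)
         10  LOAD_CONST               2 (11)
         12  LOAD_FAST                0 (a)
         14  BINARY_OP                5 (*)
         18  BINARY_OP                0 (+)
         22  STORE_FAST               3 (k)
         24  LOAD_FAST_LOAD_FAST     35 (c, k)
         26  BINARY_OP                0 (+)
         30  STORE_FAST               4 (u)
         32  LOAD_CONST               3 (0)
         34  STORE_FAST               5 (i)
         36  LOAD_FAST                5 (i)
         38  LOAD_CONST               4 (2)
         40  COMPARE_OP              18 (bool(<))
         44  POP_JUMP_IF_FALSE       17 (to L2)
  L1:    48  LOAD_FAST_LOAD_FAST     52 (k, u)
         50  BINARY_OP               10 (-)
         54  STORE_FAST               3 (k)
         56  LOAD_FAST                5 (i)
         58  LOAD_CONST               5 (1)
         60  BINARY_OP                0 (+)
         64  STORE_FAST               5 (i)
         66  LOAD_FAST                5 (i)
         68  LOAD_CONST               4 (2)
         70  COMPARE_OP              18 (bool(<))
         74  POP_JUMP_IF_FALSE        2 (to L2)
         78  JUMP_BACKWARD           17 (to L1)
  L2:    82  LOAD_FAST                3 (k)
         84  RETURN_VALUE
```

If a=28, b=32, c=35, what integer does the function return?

-383

LOAD_FAST b → push 32. Stack: [32]
LOAD_CONST → push 6. Stack: [32, 6]
BINARY_OP // → 32 // 6 = 5. Stack: [5]
LOAD_CONST → push 11. Stack: [5, 11]
LOAD_FAST a → push 28. Stack: [5, 11, 28]
BINARY_OP * → 11 * 28 = 308. Stack: [5, 308]
BINARY_OP + → 5 + 308 = 313. Stack: [313]
STORE_FAST k → k=313. Stack: []
LOAD_FAST_LOAD_FAST c,k → push 35,313. Stack: [35, 313]
BINARY_OP + → 35 + 313 = 348. Stack: [348]
STORE_FAST u → u=348. Stack: []
LOAD_CONST → push 0. Stack: [0]
STORE_FAST i → i=0. Stack: []
LOAD_FAST i → push 0. Stack: [0]
LOAD_CONST → push 2. Stack: [0, 2]
COMPARE_OP bool(<) → 0 vs 2 = True. Stack: [True]
POP_JUMP_IF_FALSE → pop True; no jump. Stack: []
LOAD_FAST_LOAD_FAST k,u → push 313,348. Stack: [313, 348]
BINARY_OP - → 313 - 348 = -35. Stack: [-35]
STORE_FAST k → k=-35. Stack: []
LOAD_FAST i → push 0. Stack: [0]
LOAD_CONST → push 1. Stack: [0, 1]
BINARY_OP + → 0 + 1 = 1. Stack: [1]
STORE_FAST i → i=1. Stack: []
LOAD_FAST i → push 1. Stack: [1]
LOAD_CONST → push 2. Stack: [1, 2]
COMPARE_OP bool(<) → 1 vs 2 = True. Stack: [True]
POP_JUMP_IF_FALSE → pop True; no jump. Stack: []
LOAD_FAST_LOAD_FAST k,u → push -35,348. Stack: [-35, 348]
BINARY_OP - → -35 - 348 = -383. Stack: [-383]
STORE_FAST k → k=-383. Stack: []
LOAD_FAST i → push 1. Stack: [1]
LOAD_CONST → push 1. Stack: [1, 1]
BINARY_OP + → 1 + 1 = 2. Stack: [2]
STORE_FAST i → i=2. Stack: []
LOAD_FAST i → push 2. Stack: [2]
LOAD_CONST → push 2. Stack: [2, 2]
COMPARE_OP bool(<) → 2 vs 2 = False. Stack: [False]
POP_JUMP_IF_FALSE → pop False; jump. Stack: []
LOAD_FAST k → push -383. Stack: [-383]
RETURN_VALUE → return -383.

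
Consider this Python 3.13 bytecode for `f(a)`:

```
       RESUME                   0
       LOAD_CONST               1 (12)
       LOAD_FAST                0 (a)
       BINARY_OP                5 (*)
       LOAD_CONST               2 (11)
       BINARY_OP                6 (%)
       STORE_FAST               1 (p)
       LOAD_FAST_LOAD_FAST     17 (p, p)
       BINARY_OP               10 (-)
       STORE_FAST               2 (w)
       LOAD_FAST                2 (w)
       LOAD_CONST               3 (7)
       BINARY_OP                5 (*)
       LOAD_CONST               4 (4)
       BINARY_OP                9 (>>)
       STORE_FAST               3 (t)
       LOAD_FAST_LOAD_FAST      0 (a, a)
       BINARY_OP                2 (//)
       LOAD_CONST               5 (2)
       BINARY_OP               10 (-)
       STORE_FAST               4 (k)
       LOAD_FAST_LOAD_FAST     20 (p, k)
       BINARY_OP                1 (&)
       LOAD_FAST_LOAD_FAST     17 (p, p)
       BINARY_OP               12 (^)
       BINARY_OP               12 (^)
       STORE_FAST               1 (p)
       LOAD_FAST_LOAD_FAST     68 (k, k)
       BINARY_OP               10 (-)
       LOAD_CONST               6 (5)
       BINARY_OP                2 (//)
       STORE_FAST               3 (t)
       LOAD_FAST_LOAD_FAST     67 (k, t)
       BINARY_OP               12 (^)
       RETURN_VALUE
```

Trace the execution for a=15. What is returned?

-1

LOAD_CONST → push 12. Stack: [12]
LOAD_FAST a → push 15. Stack: [12, 15]
BINARY_OP * → 12 * 15 = 180. Stack: [180]
LOAD_CONST → push 11. Stack: [180, 11]
BINARY_OP % → 180 % 11 = 4. Stack: [4]
STORE_FAST p → p=4. Stack: []
LOAD_FAST_LOAD_FAST p,p → push 4,4. Stack: [4, 4]
BINARY_OP - → 4 - 4 = 0. Stack: [0]
STORE_FAST w → w=0. Stack: []
LOAD_FAST w → push 0. Stack: [0]
LOAD_CONST → push 7. Stack: [0, 7]
BINARY_OP * → 0 * 7 = 0. Stack: [0]
LOAD_CONST → push 4. Stack: [0, 4]
BINARY_OP >> → 0 >> 4 = 0. Stack: [0]
STORE_FAST t → t=0. Stack: []
LOAD_FAST_LOAD_FAST a,a → push 15,15. Stack: [15, 15]
BINARY_OP // → 15 // 15 = 1. Stack: [1]
LOAD_CONST → push 2. Stack: [1, 2]
BINARY_OP - → 1 - 2 = -1. Stack: [-1]
STORE_FAST k → k=-1. Stack: []
LOAD_FAST_LOAD_FAST p,k → push 4,-1. Stack: [4, -1]
BINARY_OP & → 4 & -1 = 4. Stack: [4]
LOAD_FAST_LOAD_FAST p,p → push 4,4. Stack: [4, 4, 4]
BINARY_OP ^ → 4 ^ 4 = 0. Stack: [4, 0]
BINARY_OP ^ → 4 ^ 0 = 4. Stack: [4]
STORE_FAST p → p=4. Stack: []
LOAD_FAST_LOAD_FAST k,k → push -1,-1. Stack: [-1, -1]
BINARY_OP - → -1 - -1 = 0. Stack: [0]
LOAD_CONST → push 5. Stack: [0, 5]
BINARY_OP // → 0 // 5 = 0. Stack: [0]
STORE_FAST t → t=0. Stack: []
LOAD_FAST_LOAD_FAST k,t → push -1,0. Stack: [-1, 0]
BINARY_OP ^ → -1 ^ 0 = -1. Stack: [-1]
RETURN_VALUE → return -1.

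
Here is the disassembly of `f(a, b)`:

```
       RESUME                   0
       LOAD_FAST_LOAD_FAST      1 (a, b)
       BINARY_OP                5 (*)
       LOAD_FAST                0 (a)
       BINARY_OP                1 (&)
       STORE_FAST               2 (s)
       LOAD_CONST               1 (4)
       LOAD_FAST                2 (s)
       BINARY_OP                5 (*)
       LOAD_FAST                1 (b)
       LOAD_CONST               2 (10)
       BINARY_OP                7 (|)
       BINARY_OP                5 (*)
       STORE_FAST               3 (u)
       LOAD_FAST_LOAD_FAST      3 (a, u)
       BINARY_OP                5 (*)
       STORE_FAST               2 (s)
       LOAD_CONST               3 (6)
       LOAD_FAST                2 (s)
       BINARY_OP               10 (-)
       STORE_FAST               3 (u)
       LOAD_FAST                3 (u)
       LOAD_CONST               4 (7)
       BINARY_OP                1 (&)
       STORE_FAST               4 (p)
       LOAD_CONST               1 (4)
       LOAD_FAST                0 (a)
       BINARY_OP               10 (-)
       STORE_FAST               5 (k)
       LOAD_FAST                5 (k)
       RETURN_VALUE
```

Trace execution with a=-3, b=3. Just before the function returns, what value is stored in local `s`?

LOAD_FAST_LOAD_FAST a,b → push -3,3. Stack: [-3, 3]
BINARY_OP * → -3 * 3 = -9. Stack: [-9]
LOAD_FAST a → push -3. Stack: [-9, -3]
BINARY_OP & → -9 & -3 = -11. Stack: [-11]
STORE_FAST s → s=-11. Stack: []
LOAD_CONST → push 4. Stack: [4]
LOAD_FAST s → push -11. Stack: [4, -11]
BINARY_OP * → 4 * -11 = -44. Stack: [-44]
LOAD_FAST b → push 3. Stack: [-44, 3]
LOAD_CONST → push 10. Stack: [-44, 3, 10]
BINARY_OP | → 3 | 10 = 11. Stack: [-44, 11]
BINARY_OP * → -44 * 11 = -484. Stack: [-484]
STORE_FAST u → u=-484. Stack: []
LOAD_FAST_LOAD_FAST a,u → push -3,-484. Stack: [-3, -484]
BINARY_OP * → -3 * -484 = 1452. Stack: [1452]
STORE_FAST s → s=1452. Stack: []
LOAD_CONST → push 6. Stack: [6]
LOAD_FAST s → push 1452. Stack: [6, 1452]
BINARY_OP - → 6 - 1452 = -1446. Stack: [-1446]
STORE_FAST u → u=-1446. Stack: []
LOAD_FAST u → push -1446. Stack: [-1446]
LOAD_CONST → push 7. Stack: [-1446, 7]
BINARY_OP & → -1446 & 7 = 2. Stack: [2]
STORE_FAST p → p=2. Stack: []
LOAD_CONST → push 4. Stack: [4]
LOAD_FAST a → push -3. Stack: [4, -3]
BINARY_OP - → 4 - -3 = 7. Stack: [7]
STORE_FAST k → k=7. Stack: []
LOAD_FAST k → push 7. Stack: [7]
RETURN_VALUE → return 7.

1452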